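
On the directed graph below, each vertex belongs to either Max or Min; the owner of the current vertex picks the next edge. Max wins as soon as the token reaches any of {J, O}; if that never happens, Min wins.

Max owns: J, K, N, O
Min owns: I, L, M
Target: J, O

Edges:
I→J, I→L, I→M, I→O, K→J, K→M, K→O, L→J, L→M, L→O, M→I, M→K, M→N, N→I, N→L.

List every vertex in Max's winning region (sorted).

J, K, O

A0 = {J, O}
A1: add {K} — K (Max) has K→J.
A2 = A1; e.g. I (Min) can still go to L. Fixed point.
Max's winning region = {J, K, O}.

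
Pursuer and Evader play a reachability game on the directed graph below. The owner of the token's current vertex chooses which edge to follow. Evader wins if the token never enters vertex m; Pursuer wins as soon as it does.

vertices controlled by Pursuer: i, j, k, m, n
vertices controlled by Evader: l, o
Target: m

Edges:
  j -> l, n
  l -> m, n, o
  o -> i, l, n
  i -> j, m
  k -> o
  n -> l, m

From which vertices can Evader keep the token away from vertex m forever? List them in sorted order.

A0 = {m}
A1: add {i, n} — i (Pursuer) has i→m; n (Pursuer) has n→m.
A2: add {j} — j (Pursuer) has j→n.
A3 = A2; e.g. k (Pursuer) has no edge into A2. Fixed point.
Pursuer's attractor = {i, j, m, n}; Evader avoids the target exactly from the complement.

k, l, o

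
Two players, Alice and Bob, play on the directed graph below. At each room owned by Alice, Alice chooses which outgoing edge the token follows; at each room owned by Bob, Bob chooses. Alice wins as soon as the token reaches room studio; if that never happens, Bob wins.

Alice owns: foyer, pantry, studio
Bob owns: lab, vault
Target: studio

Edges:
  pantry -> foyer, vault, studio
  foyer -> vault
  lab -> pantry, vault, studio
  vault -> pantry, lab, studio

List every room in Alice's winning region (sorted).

A0 = {studio}
A1: add {pantry} — pantry (Alice) has pantry→studio.
A2 = A1; e.g. foyer (Alice) has no edge into A1. Fixed point.
Alice's winning region = {pantry, studio}.

pantry, studio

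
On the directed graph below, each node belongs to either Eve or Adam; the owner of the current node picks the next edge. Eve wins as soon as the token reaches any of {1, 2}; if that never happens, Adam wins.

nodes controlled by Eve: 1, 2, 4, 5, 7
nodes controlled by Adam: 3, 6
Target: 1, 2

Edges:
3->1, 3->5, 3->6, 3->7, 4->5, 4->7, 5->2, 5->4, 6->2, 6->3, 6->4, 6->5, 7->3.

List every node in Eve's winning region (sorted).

1, 2, 4, 5

A0 = {1, 2}
A1: add {5} — 5 (Eve) has 5→2.
A2: add {4} — 4 (Eve) has 4→5.
A3 = A2; e.g. 3 (Adam) can still go to 6. Fixed point.
Eve's winning region = {1, 2, 4, 5}.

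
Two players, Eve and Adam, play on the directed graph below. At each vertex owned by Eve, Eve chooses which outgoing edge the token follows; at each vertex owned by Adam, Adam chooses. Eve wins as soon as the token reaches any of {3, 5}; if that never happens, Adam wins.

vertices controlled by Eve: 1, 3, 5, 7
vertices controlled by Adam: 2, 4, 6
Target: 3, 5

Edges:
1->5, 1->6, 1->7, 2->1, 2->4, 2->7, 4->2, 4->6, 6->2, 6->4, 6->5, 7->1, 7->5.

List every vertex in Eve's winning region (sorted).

1, 3, 5, 7

A0 = {3, 5}
A1: add {1, 7} — 1 (Eve) has 1→5; 7 (Eve) has 7→5.
A2 = A1; e.g. 2 (Adam) can still go to 4. Fixed point.
Eve's winning region = {1, 3, 5, 7}.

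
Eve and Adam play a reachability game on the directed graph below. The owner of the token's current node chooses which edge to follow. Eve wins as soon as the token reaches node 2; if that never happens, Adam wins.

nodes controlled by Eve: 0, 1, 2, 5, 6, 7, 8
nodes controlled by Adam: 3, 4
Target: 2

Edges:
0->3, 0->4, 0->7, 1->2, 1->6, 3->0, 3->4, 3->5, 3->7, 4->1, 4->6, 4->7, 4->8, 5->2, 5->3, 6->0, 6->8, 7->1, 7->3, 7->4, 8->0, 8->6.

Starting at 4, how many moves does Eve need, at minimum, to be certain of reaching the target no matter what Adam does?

A0 = {2}
A1: add {1, 5} — 1 (Eve) has 1→2; 5 (Eve) has 5→2.
A2: add {7} — 7 (Eve) has 7→1.
A3: add {0} — 0 (Eve) has 0→7.
A4: add {6, 8} — 6 (Eve) has 6→0; 8 (Eve) has 8→0.
A5: add {4} — 4 (Adam): all of {1, 6, 7, 8} already in.
4 enters the attractor at level 5, so Eve can force the target in 5 moves from there.

5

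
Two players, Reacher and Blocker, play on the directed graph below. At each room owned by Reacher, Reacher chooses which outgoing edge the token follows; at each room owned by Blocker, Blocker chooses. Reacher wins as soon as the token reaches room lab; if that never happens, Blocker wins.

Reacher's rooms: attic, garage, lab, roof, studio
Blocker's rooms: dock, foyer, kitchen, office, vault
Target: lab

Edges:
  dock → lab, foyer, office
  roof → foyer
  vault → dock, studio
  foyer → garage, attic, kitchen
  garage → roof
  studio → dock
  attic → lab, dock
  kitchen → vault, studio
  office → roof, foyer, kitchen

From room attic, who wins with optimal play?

Reacher

A0 = {lab}
A1: add {attic} — attic (Reacher) has attic→lab.
A2 = A1; e.g. dock (Blocker) can still go to foyer. Fixed point.
attic ∈ A1, so Reacher can force the target.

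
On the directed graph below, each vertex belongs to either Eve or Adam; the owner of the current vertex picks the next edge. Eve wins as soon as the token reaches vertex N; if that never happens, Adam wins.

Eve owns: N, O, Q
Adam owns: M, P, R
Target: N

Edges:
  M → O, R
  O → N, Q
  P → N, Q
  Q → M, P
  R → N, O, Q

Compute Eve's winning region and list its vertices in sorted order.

N, O

A0 = {N}
A1: add {O} — O (Eve) has O→N.
A2 = A1; e.g. M (Adam) can still go to R. Fixed point.
Eve's winning region = {N, O}.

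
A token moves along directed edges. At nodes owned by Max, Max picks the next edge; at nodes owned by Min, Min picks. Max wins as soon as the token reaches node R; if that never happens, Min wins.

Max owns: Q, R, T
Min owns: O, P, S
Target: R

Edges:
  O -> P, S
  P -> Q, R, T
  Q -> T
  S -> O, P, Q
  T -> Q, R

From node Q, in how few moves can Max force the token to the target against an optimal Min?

2

A0 = {R}
A1: add {T} — T (Max) has T→R.
A2: add {Q} — Q (Max) has Q→T.
Q enters the attractor at level 2, so Max can force the target in 2 moves from there.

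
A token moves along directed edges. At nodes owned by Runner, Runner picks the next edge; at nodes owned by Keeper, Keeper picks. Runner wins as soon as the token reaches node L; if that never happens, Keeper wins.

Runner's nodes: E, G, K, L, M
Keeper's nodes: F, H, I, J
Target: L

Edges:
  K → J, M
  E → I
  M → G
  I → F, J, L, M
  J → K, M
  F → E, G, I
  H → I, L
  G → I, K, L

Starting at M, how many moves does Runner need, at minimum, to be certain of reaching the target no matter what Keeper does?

2

A0 = {L}
A1: add {G} — G (Runner) has G→L.
A2: add {M} — M (Runner) has M→G.
M enters the attractor at level 2, so Runner can force the target in 2 moves from there.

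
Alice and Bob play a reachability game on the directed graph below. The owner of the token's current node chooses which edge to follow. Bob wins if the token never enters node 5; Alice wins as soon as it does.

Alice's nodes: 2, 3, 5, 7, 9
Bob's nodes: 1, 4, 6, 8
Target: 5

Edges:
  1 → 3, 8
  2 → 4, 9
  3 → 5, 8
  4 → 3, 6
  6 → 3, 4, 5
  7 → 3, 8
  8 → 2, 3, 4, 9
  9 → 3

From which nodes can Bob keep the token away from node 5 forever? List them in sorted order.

1, 4, 6, 8

A0 = {5}
A1: add {3} — 3 (Alice) has 3→5.
A2: add {7, 9} — 7 (Alice) has 7→3; 9 (Alice) has 9→3.
A3: add {2} — 2 (Alice) has 2→9.
A4 = A3; e.g. 1 (Bob) can still go to 8. Fixed point.
Alice's attractor = {2, 3, 5, 7, 9}; Bob avoids the target exactly from the complement.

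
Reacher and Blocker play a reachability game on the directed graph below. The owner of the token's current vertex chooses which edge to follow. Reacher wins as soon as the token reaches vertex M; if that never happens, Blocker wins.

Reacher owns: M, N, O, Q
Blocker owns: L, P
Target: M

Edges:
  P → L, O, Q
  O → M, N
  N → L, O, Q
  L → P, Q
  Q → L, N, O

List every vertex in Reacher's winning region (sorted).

A0 = {M}
A1: add {O} — O (Reacher) has O→M.
A2: add {N, Q} — N (Reacher) has N→O; Q (Reacher) has Q→O.
A3 = A2; e.g. L (Blocker) can still go to P. Fixed point.
Reacher's winning region = {M, N, O, Q}.

M, N, O, Q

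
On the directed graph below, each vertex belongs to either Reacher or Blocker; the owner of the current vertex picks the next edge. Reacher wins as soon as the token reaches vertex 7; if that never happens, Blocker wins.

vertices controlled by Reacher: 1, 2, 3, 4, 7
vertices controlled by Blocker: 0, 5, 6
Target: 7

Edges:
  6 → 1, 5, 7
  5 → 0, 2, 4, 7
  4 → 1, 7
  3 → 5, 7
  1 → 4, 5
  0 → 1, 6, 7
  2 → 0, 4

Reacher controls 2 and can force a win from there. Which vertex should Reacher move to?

A0 = {7}
A1: add {3, 4} — 3 (Reacher) has 3→7; 4 (Reacher) has 4→7.
A2: add {1, 2} — 1 (Reacher) has 1→4; 2 (Reacher) has 2→4.
A3 = A2; e.g. 0 (Blocker) can still go to 6. Fixed point.
From 2, successor 4 is in the attractor (rank 1); the other successor 0 is not.

4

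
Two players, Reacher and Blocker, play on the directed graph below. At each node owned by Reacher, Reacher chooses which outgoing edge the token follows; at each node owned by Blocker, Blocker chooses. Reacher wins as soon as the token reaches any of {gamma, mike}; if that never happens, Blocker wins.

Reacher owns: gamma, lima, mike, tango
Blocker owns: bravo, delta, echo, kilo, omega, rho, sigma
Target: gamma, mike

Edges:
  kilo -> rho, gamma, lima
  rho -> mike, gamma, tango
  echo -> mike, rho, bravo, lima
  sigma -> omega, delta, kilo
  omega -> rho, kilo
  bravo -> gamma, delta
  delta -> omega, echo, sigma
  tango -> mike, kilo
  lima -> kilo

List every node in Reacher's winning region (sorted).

gamma, mike, rho, tango

A0 = {gamma, mike}
A1: add {tango} — tango (Reacher) has tango→mike.
A2: add {rho} — rho (Blocker): all of {mike, gamma, tango} already in.
A3 = A2; e.g. omega (Blocker) can still go to kilo. Fixed point.
Reacher's winning region = {gamma, mike, rho, tango}.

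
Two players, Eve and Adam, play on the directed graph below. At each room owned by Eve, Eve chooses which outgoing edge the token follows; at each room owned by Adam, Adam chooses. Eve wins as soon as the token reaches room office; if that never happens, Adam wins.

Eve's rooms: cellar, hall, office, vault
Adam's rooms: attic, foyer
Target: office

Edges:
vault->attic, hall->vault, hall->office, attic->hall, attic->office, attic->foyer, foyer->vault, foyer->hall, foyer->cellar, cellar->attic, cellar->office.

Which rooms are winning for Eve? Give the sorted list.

cellar, hall, office

A0 = {office}
A1: add {cellar, hall} — hall (Eve) has hall→office; cellar (Eve) has cellar→office.
A2 = A1; e.g. vault (Eve) has no edge into A1. Fixed point.
Eve's winning region = {cellar, hall, office}.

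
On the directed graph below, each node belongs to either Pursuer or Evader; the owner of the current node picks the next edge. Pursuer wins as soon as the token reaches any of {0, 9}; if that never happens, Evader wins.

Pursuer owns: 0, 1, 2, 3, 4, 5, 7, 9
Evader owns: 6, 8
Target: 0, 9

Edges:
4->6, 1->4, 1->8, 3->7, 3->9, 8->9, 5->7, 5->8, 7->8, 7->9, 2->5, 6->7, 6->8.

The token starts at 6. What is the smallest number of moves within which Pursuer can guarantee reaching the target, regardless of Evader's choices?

A0 = {0, 9}
A1: add {3, 7, 8} — 3 (Pursuer) has 3→9; 7 (Pursuer) has 7→9; 8 (Evader): all of {9} already in.
A2: add {1, 5, 6} — 1 (Pursuer) has 1→8; 5 (Pursuer) has 5→7; 6 (Evader): all of {7, 8} already in.
6 enters the attractor at level 2, so Pursuer can force the target in 2 moves from there.

2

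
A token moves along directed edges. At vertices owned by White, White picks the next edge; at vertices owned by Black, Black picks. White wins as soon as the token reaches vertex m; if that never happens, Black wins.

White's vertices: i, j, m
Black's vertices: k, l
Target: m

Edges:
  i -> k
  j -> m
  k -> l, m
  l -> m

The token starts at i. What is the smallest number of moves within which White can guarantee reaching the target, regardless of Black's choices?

A0 = {m}
A1: add {j, l} — j (White) has j→m; l (Black): all of {m} already in.
A2: add {k} — k (Black): all of {l, m} already in.
A3: add {i} — i (White) has i→k.
A3 = all vertices. Fixed point.
i enters the attractor at level 3, so White can force the target in 3 moves from there.

3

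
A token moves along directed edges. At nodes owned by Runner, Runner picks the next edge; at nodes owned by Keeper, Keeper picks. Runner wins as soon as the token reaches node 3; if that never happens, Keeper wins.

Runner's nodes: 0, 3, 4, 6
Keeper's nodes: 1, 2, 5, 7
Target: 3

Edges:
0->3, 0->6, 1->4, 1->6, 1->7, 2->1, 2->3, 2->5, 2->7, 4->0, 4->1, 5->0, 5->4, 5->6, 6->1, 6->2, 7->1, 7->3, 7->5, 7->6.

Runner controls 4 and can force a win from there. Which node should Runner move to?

A0 = {3}
A1: add {0} — 0 (Runner) has 0→3.
A2: add {4} — 4 (Runner) has 4→0.
A3 = A2; e.g. 1 (Keeper) can still go to 6. Fixed point.
From 4, successor 0 is in the attractor (rank 1); the other successor 1 is not.

0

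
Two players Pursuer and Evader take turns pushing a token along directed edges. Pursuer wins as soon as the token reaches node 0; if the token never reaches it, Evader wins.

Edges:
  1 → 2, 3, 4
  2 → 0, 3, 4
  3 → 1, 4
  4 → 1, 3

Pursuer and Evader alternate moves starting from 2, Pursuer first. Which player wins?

Pursuer

Track states (vertex, player-to-move).
A0 = {(0,Pursuer), (0,Evader)}
A1: add {(2,Pursuer)}.
(2,Pursuer) ∈ A1 ⇒ Pursuer forces the target.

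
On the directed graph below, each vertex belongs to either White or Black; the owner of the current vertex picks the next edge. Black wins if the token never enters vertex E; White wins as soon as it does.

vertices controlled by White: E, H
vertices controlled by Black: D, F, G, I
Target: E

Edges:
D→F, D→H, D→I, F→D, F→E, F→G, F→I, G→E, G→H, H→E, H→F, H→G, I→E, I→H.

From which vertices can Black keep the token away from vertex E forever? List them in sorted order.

D, F

A0 = {E}
A1: add {H} — H (White) has H→E.
A2: add {G, I} — G (Black): all of {E, H} already in; I (Black): all of {E, H} already in.
A3 = A2; e.g. D (Black) can still go to F. Fixed point.
White's attractor = {E, G, H, I}; Black avoids the target exactly from the complement.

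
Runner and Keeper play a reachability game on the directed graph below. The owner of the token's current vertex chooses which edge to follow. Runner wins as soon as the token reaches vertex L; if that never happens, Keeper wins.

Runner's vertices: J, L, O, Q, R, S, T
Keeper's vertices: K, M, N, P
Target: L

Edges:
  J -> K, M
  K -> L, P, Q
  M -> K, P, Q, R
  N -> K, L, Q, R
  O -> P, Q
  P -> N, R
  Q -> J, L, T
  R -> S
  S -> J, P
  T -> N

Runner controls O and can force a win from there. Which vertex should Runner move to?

Q

A0 = {L}
A1: add {Q} — Q (Runner) has Q→L.
A2: add {O} — O (Runner) has O→Q.
A3 = A2; e.g. J (Runner) has no edge into A2. Fixed point.
From O, successor Q is in the attractor (rank 1); the other successor P is not.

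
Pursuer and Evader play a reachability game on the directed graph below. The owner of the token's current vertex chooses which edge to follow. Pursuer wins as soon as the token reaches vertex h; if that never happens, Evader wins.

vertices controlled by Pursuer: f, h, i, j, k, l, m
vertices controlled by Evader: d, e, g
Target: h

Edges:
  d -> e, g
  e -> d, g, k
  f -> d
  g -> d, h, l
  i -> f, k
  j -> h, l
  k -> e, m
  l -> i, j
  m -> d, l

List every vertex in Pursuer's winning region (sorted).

h, i, j, k, l, m

A0 = {h}
A1: add {j} — j (Pursuer) has j→h.
A2: add {l} — l (Pursuer) has l→j.
A3: add {m} — m (Pursuer) has m→l.
A4: add {k} — k (Pursuer) has k→m.
A5: add {i} — i (Pursuer) has i→k.
A6 = A5; e.g. d (Evader) can still go to e. Fixed point.
Pursuer's winning region = {h, i, j, k, l, m}.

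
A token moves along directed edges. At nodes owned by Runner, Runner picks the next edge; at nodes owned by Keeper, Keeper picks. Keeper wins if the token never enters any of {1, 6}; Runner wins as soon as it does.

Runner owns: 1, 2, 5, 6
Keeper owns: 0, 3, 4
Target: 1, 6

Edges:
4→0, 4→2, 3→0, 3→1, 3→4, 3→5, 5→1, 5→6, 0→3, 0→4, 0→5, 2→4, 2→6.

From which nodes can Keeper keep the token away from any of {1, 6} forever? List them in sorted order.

0, 3, 4

A0 = {1, 6}
A1: add {2, 5} — 2 (Runner) has 2→6; 5 (Runner) has 5→1.
A2 = A1; e.g. 0 (Keeper) can still go to 3. Fixed point.
Runner's attractor = {1, 2, 5, 6}; Keeper avoids the target exactly from the complement.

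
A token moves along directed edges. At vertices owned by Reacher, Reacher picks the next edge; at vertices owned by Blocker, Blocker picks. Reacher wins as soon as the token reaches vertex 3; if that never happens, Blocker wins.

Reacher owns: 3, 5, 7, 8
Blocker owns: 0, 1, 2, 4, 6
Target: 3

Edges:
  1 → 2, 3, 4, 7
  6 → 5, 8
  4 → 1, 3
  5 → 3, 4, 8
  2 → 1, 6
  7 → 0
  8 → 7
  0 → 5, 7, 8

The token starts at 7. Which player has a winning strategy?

Blocker

A0 = {3}
A1: add {5} — 5 (Reacher) has 5→3.
A2 = A1; e.g. 0 (Blocker) can still go to 7. Fixed point.
7 never enters the attractor, so Blocker can avoid the target forever.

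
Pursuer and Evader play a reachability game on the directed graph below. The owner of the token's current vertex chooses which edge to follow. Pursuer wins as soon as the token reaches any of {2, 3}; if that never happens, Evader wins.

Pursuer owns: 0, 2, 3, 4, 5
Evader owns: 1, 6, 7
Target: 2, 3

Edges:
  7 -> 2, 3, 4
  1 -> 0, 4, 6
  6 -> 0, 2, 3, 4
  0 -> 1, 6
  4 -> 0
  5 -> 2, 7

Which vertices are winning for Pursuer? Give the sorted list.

A0 = {2, 3}
A1: add {5} — 5 (Pursuer) has 5→2.
A2 = A1; e.g. 0 (Pursuer) has no edge into A1. Fixed point.
Pursuer's winning region = {2, 3, 5}.

2, 3, 5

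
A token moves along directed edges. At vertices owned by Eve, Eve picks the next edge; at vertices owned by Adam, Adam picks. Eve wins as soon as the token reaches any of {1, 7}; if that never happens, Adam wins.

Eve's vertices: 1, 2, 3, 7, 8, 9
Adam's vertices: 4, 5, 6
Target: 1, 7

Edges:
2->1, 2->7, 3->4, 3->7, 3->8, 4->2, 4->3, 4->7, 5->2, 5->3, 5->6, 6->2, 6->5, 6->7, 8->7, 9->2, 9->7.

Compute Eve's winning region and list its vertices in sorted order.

1, 2, 3, 4, 7, 8, 9

A0 = {1, 7}
A1: add {2, 3, 8, 9} — 2 (Eve) has 2→1; 3 (Eve) has 3→7; 8 (Eve) has 8→7; 9 (Eve) has 9→7.
A2: add {4} — 4 (Adam): all of {2, 3, 7} already in.
A3 = A2; e.g. 5 (Adam) can still go to 6. Fixed point.
Eve's winning region = {1, 2, 3, 4, 7, 8, 9}.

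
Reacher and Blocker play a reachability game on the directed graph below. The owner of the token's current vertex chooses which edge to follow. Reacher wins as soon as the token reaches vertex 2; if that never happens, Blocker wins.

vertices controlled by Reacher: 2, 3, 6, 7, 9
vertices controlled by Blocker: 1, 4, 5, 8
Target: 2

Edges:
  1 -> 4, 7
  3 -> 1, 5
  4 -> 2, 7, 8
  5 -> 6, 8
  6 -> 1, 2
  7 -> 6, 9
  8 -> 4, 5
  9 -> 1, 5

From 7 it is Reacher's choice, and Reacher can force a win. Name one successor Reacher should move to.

6

A0 = {2}
A1: add {6} — 6 (Reacher) has 6→2.
A2: add {7} — 7 (Reacher) has 7→6.
A3 = A2; e.g. 1 (Blocker) can still go to 4. Fixed point.
From 7, successor 6 is in the attractor (rank 1); the other successor 9 is not.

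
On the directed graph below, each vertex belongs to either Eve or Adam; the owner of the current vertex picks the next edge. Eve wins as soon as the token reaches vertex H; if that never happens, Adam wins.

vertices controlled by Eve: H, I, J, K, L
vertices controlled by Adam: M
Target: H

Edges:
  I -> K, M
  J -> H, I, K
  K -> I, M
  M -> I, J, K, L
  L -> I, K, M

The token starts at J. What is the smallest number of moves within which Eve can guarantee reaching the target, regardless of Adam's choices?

1

A0 = {H}
A1: add {J} — J (Eve) has J→H.
A2 = A1; e.g. I (Eve) has no edge into A1. Fixed point.
J enters the attractor at level 1, so Eve can force the target in 1 move from there.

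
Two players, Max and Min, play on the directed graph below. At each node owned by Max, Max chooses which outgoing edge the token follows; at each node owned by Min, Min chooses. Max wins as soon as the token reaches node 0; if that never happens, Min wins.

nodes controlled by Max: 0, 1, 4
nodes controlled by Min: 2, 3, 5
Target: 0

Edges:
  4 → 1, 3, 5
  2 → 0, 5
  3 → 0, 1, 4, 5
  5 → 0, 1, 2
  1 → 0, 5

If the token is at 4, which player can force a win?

A0 = {0}
A1: add {1} — 1 (Max) has 1→0.
A2: add {4} — 4 (Max) has 4→1.
A3 = A2; e.g. 2 (Min) can still go to 5. Fixed point.
4 ∈ A2, so Max can force the target.

Max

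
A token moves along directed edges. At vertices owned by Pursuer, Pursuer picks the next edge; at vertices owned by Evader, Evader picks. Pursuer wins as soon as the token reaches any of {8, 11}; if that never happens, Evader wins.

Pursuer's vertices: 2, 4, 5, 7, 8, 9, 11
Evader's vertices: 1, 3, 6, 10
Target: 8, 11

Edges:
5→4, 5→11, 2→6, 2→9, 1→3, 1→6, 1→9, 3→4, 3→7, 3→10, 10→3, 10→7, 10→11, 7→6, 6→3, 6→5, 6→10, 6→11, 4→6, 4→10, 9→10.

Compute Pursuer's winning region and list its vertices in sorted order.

A0 = {8, 11}
A1: add {5} — 5 (Pursuer) has 5→11.
A2 = A1; e.g. 1 (Evader) can still go to 3. Fixed point.
Pursuer's winning region = {5, 8, 11}.

5, 8, 11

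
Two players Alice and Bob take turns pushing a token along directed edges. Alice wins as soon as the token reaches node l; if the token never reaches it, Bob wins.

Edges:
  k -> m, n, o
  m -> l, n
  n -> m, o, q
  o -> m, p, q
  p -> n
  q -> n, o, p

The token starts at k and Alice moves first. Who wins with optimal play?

Track states (vertex, player-to-move).
A0 = {(l,Alice), (l,Bob)}
A1: add {(m,Alice)}.
A2 = A1; e.g. (k,Alice) stays out. (k,Alice) never enters ⇒ Bob avoids the target.

Bob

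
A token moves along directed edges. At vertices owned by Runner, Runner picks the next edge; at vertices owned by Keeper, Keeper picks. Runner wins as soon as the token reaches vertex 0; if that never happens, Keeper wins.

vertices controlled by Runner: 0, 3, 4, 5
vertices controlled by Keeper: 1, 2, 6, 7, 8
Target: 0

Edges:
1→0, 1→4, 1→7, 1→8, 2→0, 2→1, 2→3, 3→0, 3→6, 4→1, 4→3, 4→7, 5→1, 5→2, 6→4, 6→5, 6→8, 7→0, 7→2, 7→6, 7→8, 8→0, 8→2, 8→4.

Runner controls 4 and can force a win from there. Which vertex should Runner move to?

A0 = {0}
A1: add {3} — 3 (Runner) has 3→0.
A2: add {4} — 4 (Runner) has 4→3.
A3 = A2; e.g. 1 (Keeper) can still go to 7. Fixed point.
From 4, successor 3 is in the attractor (rank 1); the other successors 1, 7 are not.

3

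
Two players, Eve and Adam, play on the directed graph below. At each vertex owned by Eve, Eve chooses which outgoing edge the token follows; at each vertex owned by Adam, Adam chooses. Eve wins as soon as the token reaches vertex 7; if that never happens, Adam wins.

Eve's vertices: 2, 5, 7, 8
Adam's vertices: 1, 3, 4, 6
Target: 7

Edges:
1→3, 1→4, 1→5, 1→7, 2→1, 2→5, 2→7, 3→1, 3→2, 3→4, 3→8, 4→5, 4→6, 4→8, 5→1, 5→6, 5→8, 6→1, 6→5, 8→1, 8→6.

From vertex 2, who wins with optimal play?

A0 = {7}
A1: add {2} — 2 (Eve) has 2→7.
A2 = A1; e.g. 1 (Adam) can still go to 3. Fixed point.
2 ∈ A1, so Eve can force the target.

Eve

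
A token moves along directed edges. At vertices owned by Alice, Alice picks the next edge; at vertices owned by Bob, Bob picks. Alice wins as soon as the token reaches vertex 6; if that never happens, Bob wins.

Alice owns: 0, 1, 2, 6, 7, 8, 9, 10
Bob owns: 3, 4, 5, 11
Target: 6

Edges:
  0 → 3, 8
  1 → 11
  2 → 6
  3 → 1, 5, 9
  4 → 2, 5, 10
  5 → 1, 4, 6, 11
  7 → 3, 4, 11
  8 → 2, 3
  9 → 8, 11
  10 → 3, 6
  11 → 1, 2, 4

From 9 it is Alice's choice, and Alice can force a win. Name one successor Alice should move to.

A0 = {6}
A1: add {2, 10} — 2 (Alice) has 2→6; 10 (Alice) has 10→6.
A2: add {8} — 8 (Alice) has 8→2.
A3: add {0, 9} — 0 (Alice) has 0→8; 9 (Alice) has 9→8.
A4 = A3; e.g. 1 (Alice) has no edge into A3. Fixed point.
From 9, successor 8 is in the attractor (rank 2); the other successor 11 is not.

8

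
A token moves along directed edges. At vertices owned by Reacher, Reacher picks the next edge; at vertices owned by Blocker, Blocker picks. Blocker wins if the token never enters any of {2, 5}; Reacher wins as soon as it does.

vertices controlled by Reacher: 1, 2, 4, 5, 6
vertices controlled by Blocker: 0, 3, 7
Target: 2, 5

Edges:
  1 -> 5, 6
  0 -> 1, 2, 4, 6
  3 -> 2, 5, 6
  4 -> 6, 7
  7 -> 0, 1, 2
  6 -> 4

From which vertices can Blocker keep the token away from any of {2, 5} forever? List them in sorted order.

0, 3, 4, 6, 7

A0 = {2, 5}
A1: add {1} — 1 (Reacher) has 1→5.
A2 = A1; e.g. 0 (Blocker) can still go to 4. Fixed point.
Reacher's attractor = {1, 2, 5}; Blocker avoids the target exactly from the complement.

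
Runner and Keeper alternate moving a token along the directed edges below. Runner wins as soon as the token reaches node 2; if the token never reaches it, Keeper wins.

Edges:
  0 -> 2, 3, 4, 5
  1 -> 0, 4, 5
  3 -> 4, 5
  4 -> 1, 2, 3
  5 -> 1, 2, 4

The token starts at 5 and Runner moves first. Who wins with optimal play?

Track states (vertex, player-to-move).
A0 = {(2,Runner), (2,Keeper)}
A1: add {(0,Runner), (4,Runner), (5,Runner)}.
(5,Runner) ∈ A1 ⇒ Runner forces the target.

Runner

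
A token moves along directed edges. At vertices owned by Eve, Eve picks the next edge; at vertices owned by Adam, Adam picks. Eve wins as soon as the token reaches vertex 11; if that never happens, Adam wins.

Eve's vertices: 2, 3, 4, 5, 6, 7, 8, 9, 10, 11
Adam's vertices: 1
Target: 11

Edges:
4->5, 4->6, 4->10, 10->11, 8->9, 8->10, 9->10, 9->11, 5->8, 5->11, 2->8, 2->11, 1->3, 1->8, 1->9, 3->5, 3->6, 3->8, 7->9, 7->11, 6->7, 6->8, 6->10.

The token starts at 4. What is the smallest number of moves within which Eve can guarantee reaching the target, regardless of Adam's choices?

2

A0 = {11}
A1: add {2, 5, 7, 9, 10} — 2 (Eve) has 2→11; 5 (Eve) has 5→11; 7 (Eve) has 7→11; 9 (Eve) has 9→11; 10 (Eve) has 10→11.
A2: add {3, 4, 6, 8} — 3 (Eve) has 3→5; 4 (Eve) has 4→5; 6 (Eve) has 6→7; 8 (Eve) has 8→9.
4 enters the attractor at level 2, so Eve can force the target in 2 moves from there.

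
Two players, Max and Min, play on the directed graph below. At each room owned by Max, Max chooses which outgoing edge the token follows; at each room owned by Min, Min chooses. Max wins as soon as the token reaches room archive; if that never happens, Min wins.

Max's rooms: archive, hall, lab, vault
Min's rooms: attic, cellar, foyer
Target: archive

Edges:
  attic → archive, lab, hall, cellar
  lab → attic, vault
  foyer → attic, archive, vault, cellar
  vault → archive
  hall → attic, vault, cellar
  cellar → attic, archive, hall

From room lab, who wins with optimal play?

Max

A0 = {archive}
A1: add {vault} — vault (Max) has vault→archive.
A2: add {hall, lab} — lab (Max) has lab→vault; hall (Max) has hall→vault.
A3 = A2; e.g. attic (Min) can still go to cellar. Fixed point.
lab ∈ A2, so Max can force the target.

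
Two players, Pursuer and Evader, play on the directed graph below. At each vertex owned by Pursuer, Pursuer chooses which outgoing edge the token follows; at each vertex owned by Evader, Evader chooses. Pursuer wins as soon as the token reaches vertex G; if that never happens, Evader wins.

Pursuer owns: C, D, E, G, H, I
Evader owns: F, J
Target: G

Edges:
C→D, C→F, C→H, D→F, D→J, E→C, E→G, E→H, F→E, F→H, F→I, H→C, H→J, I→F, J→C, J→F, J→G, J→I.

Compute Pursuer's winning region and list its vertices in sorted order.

A0 = {G}
A1: add {E} — E (Pursuer) has E→G.
A2 = A1; e.g. C (Pursuer) has no edge into A1. Fixed point.
Pursuer's winning region = {E, G}.

E, G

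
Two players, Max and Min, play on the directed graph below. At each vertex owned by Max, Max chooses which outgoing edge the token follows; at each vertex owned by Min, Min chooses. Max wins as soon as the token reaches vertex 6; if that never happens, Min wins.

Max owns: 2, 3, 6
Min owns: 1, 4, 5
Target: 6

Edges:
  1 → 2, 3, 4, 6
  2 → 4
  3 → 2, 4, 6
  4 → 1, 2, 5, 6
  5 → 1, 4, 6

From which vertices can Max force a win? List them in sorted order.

A0 = {6}
A1: add {3} — 3 (Max) has 3→6.
A2 = A1; e.g. 1 (Min) can still go to 2. Fixed point.
Max's winning region = {3, 6}.

3, 6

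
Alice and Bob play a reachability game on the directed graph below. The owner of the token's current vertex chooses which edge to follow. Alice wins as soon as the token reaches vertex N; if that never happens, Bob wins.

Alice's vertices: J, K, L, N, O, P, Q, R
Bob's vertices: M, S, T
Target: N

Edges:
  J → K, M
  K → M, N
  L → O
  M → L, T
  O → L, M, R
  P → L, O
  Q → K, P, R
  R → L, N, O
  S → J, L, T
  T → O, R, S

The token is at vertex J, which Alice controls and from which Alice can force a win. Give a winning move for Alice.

K

A0 = {N}
A1: add {K, R} — K (Alice) has K→N; R (Alice) has R→N.
A2: add {J, O, Q} — J (Alice) has J→K; O (Alice) has O→R; Q (Alice) has Q→K.
A3: add {L, P} — L (Alice) has L→O; P (Alice) has P→O.
A4 = A3; e.g. M (Bob) can still go to T. Fixed point.
From J, successor K is in the attractor (rank 1); the other successor M is not.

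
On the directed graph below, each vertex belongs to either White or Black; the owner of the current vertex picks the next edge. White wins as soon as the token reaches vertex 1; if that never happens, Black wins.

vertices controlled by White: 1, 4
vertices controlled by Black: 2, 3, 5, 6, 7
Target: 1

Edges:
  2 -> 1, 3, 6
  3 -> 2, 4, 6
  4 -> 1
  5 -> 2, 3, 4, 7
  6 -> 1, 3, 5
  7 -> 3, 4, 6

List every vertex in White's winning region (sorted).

A0 = {1}
A1: add {4} — 4 (White) has 4→1.
A2 = A1; e.g. 2 (Black) can still go to 3. Fixed point.
White's winning region = {1, 4}.

1, 4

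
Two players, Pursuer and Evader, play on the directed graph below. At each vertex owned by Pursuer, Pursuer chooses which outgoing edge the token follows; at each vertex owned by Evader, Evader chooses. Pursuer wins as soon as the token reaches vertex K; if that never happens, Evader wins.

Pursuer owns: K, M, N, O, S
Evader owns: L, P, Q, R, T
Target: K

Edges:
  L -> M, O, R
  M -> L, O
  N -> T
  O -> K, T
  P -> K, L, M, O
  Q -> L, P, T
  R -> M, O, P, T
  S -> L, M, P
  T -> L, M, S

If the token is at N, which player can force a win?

A0 = {K}
A1: add {O} — O (Pursuer) has O→K.
A2: add {M} — M (Pursuer) has M→O.
A3: add {S} — S (Pursuer) has S→M.
A4 = A3; e.g. L (Evader) can still go to R. Fixed point.
N never enters the attractor, so Evader can avoid the target forever.

Evader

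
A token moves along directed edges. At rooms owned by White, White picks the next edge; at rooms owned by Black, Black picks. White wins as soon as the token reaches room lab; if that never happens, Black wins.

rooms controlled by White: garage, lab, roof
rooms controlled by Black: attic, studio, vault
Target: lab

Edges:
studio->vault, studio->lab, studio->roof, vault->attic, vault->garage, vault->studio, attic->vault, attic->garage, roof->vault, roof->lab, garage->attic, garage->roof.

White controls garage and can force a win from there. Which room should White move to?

A0 = {lab}
A1: add {roof} — roof (White) has roof→lab.
A2: add {garage} — garage (White) has garage→roof.
A3 = A2; e.g. vault (Black) can still go to attic. Fixed point.
From garage, successor roof is in the attractor (rank 1); the other successor attic is not.

roof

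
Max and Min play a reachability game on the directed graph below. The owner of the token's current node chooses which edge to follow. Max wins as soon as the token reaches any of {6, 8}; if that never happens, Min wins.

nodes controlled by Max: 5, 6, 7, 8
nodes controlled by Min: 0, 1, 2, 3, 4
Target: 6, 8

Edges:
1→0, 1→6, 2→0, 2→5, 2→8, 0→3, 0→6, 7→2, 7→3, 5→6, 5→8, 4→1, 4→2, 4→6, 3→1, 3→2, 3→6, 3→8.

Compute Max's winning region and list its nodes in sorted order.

A0 = {6, 8}
A1: add {5} — 5 (Max) has 5→6.
A2 = A1; e.g. 0 (Min) can still go to 3. Fixed point.
Max's winning region = {5, 6, 8}.

5, 6, 8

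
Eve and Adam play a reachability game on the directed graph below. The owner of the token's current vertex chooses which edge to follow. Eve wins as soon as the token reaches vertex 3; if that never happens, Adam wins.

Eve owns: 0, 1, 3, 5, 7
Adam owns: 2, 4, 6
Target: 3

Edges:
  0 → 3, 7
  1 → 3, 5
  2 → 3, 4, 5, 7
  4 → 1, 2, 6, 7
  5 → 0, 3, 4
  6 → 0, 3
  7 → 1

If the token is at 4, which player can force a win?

A0 = {3}
A1: add {0, 1, 5} — 0 (Eve) has 0→3; 1 (Eve) has 1→3; 5 (Eve) has 5→3.
A2: add {6, 7} — 6 (Adam): all of {0, 3} already in; 7 (Eve) has 7→1.
A3 = A2; e.g. 2 (Adam) can still go to 4. Fixed point.
4 never enters the attractor, so Adam can avoid the target forever.

Adam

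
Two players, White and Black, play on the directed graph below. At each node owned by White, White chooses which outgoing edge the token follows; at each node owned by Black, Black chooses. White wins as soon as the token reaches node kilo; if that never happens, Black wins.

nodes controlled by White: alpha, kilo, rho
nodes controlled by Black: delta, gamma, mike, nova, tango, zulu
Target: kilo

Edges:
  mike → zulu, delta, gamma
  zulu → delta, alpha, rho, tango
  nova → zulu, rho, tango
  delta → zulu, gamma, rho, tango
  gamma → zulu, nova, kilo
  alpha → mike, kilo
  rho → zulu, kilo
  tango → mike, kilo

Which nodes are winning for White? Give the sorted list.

alpha, kilo, rho

A0 = {kilo}
A1: add {alpha, rho} — alpha (White) has alpha→kilo; rho (White) has rho→kilo.
A2 = A1; e.g. mike (Black) can still go to zulu. Fixed point.
White's winning region = {alpha, kilo, rho}.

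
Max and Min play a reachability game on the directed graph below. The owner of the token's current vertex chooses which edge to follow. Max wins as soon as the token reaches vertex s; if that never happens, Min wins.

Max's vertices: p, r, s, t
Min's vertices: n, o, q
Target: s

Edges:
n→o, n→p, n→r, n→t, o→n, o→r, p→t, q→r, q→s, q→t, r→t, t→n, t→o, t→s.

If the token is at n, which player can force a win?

A0 = {s}
A1: add {t} — t (Max) has t→s.
A2: add {p, r} — p (Max) has p→t; r (Max) has r→t.
A3: add {q} — q (Min): all of {r, s, t} already in.
A4 = A3; e.g. n (Min) can still go to o. Fixed point.
n never enters the attractor, so Min can avoid the target forever.

Min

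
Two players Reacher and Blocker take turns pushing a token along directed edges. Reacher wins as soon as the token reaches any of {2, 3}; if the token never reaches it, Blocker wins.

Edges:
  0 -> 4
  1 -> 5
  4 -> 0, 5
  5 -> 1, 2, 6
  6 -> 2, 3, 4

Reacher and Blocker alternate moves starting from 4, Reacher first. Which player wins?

Blocker

Track states (vertex, player-to-move).
A0 = {(2,Reacher), (2,Blocker), (3,Reacher), (3,Blocker)}
A1: add {(5,Reacher), (6,Reacher)}.
A2: add {(1,Blocker)}.
A3 = A2; e.g. (0,Reacher) stays out. (4,Reacher) never enters ⇒ Blocker avoids the target.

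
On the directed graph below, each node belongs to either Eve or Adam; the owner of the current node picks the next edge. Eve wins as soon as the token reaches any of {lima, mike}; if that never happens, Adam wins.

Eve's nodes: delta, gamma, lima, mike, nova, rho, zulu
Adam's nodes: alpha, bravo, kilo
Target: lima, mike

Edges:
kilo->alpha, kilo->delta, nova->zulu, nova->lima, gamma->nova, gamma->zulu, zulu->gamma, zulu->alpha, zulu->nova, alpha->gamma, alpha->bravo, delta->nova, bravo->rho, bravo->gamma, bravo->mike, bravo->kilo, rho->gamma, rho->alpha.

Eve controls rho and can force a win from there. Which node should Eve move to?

gamma

A0 = {lima, mike}
A1: add {nova} — nova (Eve) has nova→lima.
A2: add {delta, gamma, zulu} — gamma (Eve) has gamma→nova; delta (Eve) has delta→nova; zulu (Eve) has zulu→nova.
A3: add {rho} — rho (Eve) has rho→gamma.
A4 = A3; e.g. alpha (Adam) can still go to bravo. Fixed point.
From rho, successor gamma is in the attractor (rank 2); the other successor alpha is not.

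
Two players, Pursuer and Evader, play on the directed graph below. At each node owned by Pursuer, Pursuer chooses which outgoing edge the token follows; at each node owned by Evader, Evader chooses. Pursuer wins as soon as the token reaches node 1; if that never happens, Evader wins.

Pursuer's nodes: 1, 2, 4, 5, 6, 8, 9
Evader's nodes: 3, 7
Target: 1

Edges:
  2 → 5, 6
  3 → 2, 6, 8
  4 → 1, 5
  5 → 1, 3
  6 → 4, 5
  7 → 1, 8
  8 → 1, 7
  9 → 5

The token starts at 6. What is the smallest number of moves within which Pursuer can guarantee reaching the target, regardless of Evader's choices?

A0 = {1}
A1: add {4, 5, 8} — 4 (Pursuer) has 4→1; 5 (Pursuer) has 5→1; 8 (Pursuer) has 8→1.
A2: add {2, 6, 7, 9} — 2 (Pursuer) has 2→5; 6 (Pursuer) has 6→4; 7 (Evader): all of {1, 8} already in; 9 (Pursuer) has 9→5.
6 enters the attractor at level 2, so Pursuer can force the target in 2 moves from there.

2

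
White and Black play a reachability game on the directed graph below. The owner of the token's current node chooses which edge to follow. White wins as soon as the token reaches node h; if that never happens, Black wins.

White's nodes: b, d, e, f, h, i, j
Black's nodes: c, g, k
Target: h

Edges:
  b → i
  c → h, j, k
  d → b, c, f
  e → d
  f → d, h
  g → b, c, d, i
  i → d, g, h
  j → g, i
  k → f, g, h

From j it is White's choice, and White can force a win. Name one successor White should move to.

A0 = {h}
A1: add {f, i} — f (White) has f→h; i (White) has i→h.
A2: add {b, d, j} — b (White) has b→i; d (White) has d→f; j (White) has j→i.
A3: add {e} — e (White) has e→d.
A4 = A3; e.g. c (Black) can still go to k. Fixed point.
From j, successor i is in the attractor (rank 1); the other successor g is not.

i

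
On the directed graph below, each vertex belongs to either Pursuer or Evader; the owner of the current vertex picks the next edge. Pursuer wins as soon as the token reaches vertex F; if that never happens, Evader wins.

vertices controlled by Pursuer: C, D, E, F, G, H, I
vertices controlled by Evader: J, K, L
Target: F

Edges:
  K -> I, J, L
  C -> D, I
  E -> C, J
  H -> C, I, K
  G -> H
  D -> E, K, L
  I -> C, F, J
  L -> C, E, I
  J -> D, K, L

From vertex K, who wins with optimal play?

A0 = {F}
A1: add {I} — I (Pursuer) has I→F.
A2: add {C, H} — C (Pursuer) has C→I; H (Pursuer) has H→I.
A3: add {E, G} — E (Pursuer) has E→C; G (Pursuer) has G→H.
A4: add {D, L} — D (Pursuer) has D→E; L (Evader): all of {C, E, I} already in.
A5 = A4; e.g. J (Evader) can still go to K. Fixed point.
K never enters the attractor, so Evader can avoid the target forever.

Evader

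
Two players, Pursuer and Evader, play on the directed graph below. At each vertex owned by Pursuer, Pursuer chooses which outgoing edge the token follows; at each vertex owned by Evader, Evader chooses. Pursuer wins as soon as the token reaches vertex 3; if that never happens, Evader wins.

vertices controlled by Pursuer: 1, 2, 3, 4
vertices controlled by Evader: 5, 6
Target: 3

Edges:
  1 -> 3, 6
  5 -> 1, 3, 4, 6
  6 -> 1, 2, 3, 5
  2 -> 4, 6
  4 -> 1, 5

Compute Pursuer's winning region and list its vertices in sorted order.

A0 = {3}
A1: add {1} — 1 (Pursuer) has 1→3.
A2: add {4} — 4 (Pursuer) has 4→1.
A3: add {2} — 2 (Pursuer) has 2→4.
A4 = A3; e.g. 5 (Evader) can still go to 6. Fixed point.
Pursuer's winning region = {1, 2, 3, 4}.

1, 2, 3, 4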